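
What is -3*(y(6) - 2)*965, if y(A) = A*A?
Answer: -98430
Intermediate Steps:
y(A) = A²
-3*(y(6) - 2)*965 = -3*(6² - 2)*965 = -3*(36 - 2)*965 = -3*34*965 = -102*965 = -98430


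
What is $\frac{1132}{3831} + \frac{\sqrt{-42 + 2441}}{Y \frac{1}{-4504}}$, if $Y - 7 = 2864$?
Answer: $\frac{1132}{3831} - \frac{4504 \sqrt{2399}}{2871} \approx -76.543$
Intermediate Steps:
$Y = 2871$ ($Y = 7 + 2864 = 2871$)
$\frac{1132}{3831} + \frac{\sqrt{-42 + 2441}}{Y \frac{1}{-4504}} = \frac{1132}{3831} + \frac{\sqrt{-42 + 2441}}{2871 \frac{1}{-4504}} = 1132 \cdot \frac{1}{3831} + \frac{\sqrt{2399}}{2871 \left(- \frac{1}{4504}\right)} = \frac{1132}{3831} + \frac{\sqrt{2399}}{- \frac{2871}{4504}} = \frac{1132}{3831} + \sqrt{2399} \left(- \frac{4504}{2871}\right) = \frac{1132}{3831} - \frac{4504 \sqrt{2399}}{2871}$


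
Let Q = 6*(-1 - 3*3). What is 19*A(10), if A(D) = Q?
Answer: -1140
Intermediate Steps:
Q = -60 (Q = 6*(-1 - 9) = 6*(-10) = -60)
A(D) = -60
19*A(10) = 19*(-60) = -1140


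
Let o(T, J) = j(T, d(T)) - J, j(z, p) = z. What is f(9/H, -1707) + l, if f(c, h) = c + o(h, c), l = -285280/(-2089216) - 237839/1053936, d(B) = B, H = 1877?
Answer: -14682966609221/8601171696 ≈ -1707.1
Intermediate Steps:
o(T, J) = T - J
l = -766524149/8601171696 (l = -285280*(-1/2089216) - 237839*1/1053936 = 8915/65288 - 237839/1053936 = -766524149/8601171696 ≈ -0.089119)
f(c, h) = h (f(c, h) = c + (h - c) = h)
f(9/H, -1707) + l = -1707 - 766524149/8601171696 = -14682966609221/8601171696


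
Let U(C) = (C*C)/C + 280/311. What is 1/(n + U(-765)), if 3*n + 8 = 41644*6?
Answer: 933/76992311 ≈ 1.2118e-5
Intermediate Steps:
n = 249856/3 (n = -8/3 + (41644*6)/3 = -8/3 + (⅓)*249864 = -8/3 + 83288 = 249856/3 ≈ 83285.)
U(C) = 280/311 + C (U(C) = C²/C + 280*(1/311) = C + 280/311 = 280/311 + C)
1/(n + U(-765)) = 1/(249856/3 + (280/311 - 765)) = 1/(249856/3 - 237635/311) = 1/(76992311/933) = 933/76992311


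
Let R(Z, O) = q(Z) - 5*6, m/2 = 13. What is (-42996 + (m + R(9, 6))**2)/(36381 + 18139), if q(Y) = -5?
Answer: -8583/10904 ≈ -0.78714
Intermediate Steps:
m = 26 (m = 2*13 = 26)
R(Z, O) = -35 (R(Z, O) = -5 - 5*6 = -5 - 30 = -35)
(-42996 + (m + R(9, 6))**2)/(36381 + 18139) = (-42996 + (26 - 35)**2)/(36381 + 18139) = (-42996 + (-9)**2)/54520 = (-42996 + 81)*(1/54520) = -42915*1/54520 = -8583/10904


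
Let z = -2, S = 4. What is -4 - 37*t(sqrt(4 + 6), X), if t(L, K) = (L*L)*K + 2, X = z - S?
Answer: 2142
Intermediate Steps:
X = -6 (X = -2 - 1*4 = -2 - 4 = -6)
t(L, K) = 2 + K*L**2 (t(L, K) = L**2*K + 2 = K*L**2 + 2 = 2 + K*L**2)
-4 - 37*t(sqrt(4 + 6), X) = -4 - 37*(2 - 6*(sqrt(4 + 6))**2) = -4 - 37*(2 - 6*(sqrt(10))**2) = -4 - 37*(2 - 6*10) = -4 - 37*(2 - 60) = -4 - 37*(-58) = -4 + 2146 = 2142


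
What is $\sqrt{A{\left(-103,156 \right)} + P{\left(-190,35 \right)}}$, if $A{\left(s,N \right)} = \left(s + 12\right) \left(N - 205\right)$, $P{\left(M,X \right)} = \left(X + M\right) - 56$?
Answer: $6 \sqrt{118} \approx 65.177$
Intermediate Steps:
$P{\left(M,X \right)} = -56 + M + X$ ($P{\left(M,X \right)} = \left(M + X\right) - 56 = -56 + M + X$)
$A{\left(s,N \right)} = \left(-205 + N\right) \left(12 + s\right)$ ($A{\left(s,N \right)} = \left(12 + s\right) \left(-205 + N\right) = \left(-205 + N\right) \left(12 + s\right)$)
$\sqrt{A{\left(-103,156 \right)} + P{\left(-190,35 \right)}} = \sqrt{\left(-2460 - -21115 + 12 \cdot 156 + 156 \left(-103\right)\right) - 211} = \sqrt{\left(-2460 + 21115 + 1872 - 16068\right) - 211} = \sqrt{4459 - 211} = \sqrt{4248} = 6 \sqrt{118}$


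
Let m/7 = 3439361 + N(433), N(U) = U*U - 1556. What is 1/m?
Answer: 1/25377058 ≈ 3.9406e-8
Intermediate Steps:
N(U) = -1556 + U**2 (N(U) = U**2 - 1556 = -1556 + U**2)
m = 25377058 (m = 7*(3439361 + (-1556 + 433**2)) = 7*(3439361 + (-1556 + 187489)) = 7*(3439361 + 185933) = 7*3625294 = 25377058)
1/m = 1/25377058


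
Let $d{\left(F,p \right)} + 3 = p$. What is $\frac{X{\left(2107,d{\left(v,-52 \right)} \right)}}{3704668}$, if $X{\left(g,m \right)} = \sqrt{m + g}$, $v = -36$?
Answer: $\frac{3 \sqrt{57}}{1852334} \approx 1.2228 \cdot 10^{-5}$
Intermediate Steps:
$d{\left(F,p \right)} = -3 + p$
$X{\left(g,m \right)} = \sqrt{g + m}$
$\frac{X{\left(2107,d{\left(v,-52 \right)} \right)}}{3704668} = \frac{\sqrt{2107 - 55}}{3704668} = \sqrt{2107 - 55} \cdot \frac{1}{3704668} = \sqrt{2052} \cdot \frac{1}{3704668} = 6 \sqrt{57} \cdot \frac{1}{3704668} = \frac{3 \sqrt{57}}{1852334}$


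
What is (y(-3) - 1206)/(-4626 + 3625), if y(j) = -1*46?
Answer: 1252/1001 ≈ 1.2507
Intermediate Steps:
y(j) = -46
(y(-3) - 1206)/(-4626 + 3625) = (-46 - 1206)/(-4626 + 3625) = -1252/(-1001) = -1252*(-1/1001) = 1252/1001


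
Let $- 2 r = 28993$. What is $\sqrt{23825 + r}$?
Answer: $\frac{3 \sqrt{4146}}{2} \approx 96.584$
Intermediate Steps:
$r = - \frac{28993}{2}$ ($r = \left(- \frac{1}{2}\right) 28993 = - \frac{28993}{2} \approx -14497.0$)
$\sqrt{23825 + r} = \sqrt{23825 - \frac{28993}{2}} = \sqrt{\frac{18657}{2}} = \frac{3 \sqrt{4146}}{2}$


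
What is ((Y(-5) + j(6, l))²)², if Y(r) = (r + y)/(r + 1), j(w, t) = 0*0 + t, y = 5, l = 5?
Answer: 625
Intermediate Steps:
j(w, t) = t (j(w, t) = 0 + t = t)
Y(r) = (5 + r)/(1 + r) (Y(r) = (r + 5)/(r + 1) = (5 + r)/(1 + r))
((Y(-5) + j(6, l))²)² = (((5 - 5)/(1 - 5) + 5)²)² = ((0/(-4) + 5)²)² = ((-¼*0 + 5)²)² = ((0 + 5)²)² = (5²)² = 25² = 625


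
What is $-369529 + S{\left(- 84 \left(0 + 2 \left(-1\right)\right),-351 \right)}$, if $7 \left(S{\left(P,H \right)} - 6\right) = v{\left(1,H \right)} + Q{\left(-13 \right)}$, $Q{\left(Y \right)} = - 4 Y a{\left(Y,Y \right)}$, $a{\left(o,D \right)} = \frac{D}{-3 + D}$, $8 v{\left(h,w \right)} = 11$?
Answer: $- \frac{20692939}{56} \approx -3.6952 \cdot 10^{5}$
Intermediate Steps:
$v{\left(h,w \right)} = \frac{11}{8}$ ($v{\left(h,w \right)} = \frac{1}{8} \cdot 11 = \frac{11}{8}$)
$a{\left(o,D \right)} = \frac{D}{-3 + D}$
$Q{\left(Y \right)} = - \frac{4 Y^{2}}{-3 + Y}$ ($Q{\left(Y \right)} = - 4 Y \frac{Y}{-3 + Y} = - \frac{4 Y^{2}}{-3 + Y}$)
$S{\left(P,H \right)} = \frac{685}{56}$ ($S{\left(P,H \right)} = 6 + \frac{\frac{11}{8} - \frac{4 \left(-13\right)^{2}}{-3 - 13}}{7} = 6 + \frac{\frac{11}{8} - \frac{676}{-16}}{7} = 6 + \frac{\frac{11}{8} - 676 \left(- \frac{1}{16}\right)}{7} = 6 + \frac{\frac{11}{8} + \frac{169}{4}}{7} = 6 + \frac{1}{7} \cdot \frac{349}{8} = 6 + \frac{349}{56} = \frac{685}{56}$)
$-369529 + S{\left(- 84 \left(0 + 2 \left(-1\right)\right),-351 \right)} = -369529 + \frac{685}{56} = - \frac{20692939}{56}$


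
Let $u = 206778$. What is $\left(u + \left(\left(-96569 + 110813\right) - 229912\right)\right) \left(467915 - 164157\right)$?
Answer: $-2700408620$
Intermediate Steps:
$\left(u + \left(\left(-96569 + 110813\right) - 229912\right)\right) \left(467915 - 164157\right) = \left(206778 + \left(\left(-96569 + 110813\right) - 229912\right)\right) \left(467915 - 164157\right) = \left(206778 + \left(14244 - 229912\right)\right) 303758 = \left(206778 - 215668\right) 303758 = \left(-8890\right) 303758 = -2700408620$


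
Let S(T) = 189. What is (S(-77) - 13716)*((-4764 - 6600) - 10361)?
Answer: 293874075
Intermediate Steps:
(S(-77) - 13716)*((-4764 - 6600) - 10361) = (189 - 13716)*((-4764 - 6600) - 10361) = -13527*(-11364 - 10361) = -13527*(-21725) = 293874075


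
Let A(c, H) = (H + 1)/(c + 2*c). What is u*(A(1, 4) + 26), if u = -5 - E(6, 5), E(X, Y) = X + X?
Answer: -1411/3 ≈ -470.33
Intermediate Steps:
E(X, Y) = 2*X
A(c, H) = (1 + H)/(3*c) (A(c, H) = (1 + H)/((3*c)) = (1 + H)*(1/(3*c)) = (1 + H)/(3*c))
u = -17 (u = -5 - 2*6 = -5 - 1*12 = -5 - 12 = -17)
u*(A(1, 4) + 26) = -17*((⅓)*(1 + 4)/1 + 26) = -17*((⅓)*1*5 + 26) = -17*(5/3 + 26) = -17*83/3 = -1411/3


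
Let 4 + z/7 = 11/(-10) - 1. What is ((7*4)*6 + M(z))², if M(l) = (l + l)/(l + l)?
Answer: 28561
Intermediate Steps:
z = -427/10 (z = -28 + 7*(11/(-10) - 1) = -28 + 7*(11*(-⅒) - 1) = -28 + 7*(-11/10 - 1) = -28 + 7*(-21/10) = -28 - 147/10 = -427/10 ≈ -42.700)
M(l) = 1 (M(l) = (2*l)/((2*l)) = (2*l)*(1/(2*l)) = 1)
((7*4)*6 + M(z))² = ((7*4)*6 + 1)² = (28*6 + 1)² = (168 + 1)² = 169² = 28561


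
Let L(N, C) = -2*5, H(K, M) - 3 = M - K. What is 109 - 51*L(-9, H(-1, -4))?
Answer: 619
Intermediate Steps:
H(K, M) = 3 + M - K (H(K, M) = 3 + (M - K) = 3 + M - K)
L(N, C) = -10
109 - 51*L(-9, H(-1, -4)) = 109 - 51*(-10) = 109 + 510 = 619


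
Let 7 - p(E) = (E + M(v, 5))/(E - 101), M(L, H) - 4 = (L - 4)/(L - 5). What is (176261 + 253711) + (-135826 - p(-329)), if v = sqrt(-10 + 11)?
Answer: 505920377/1720 ≈ 2.9414e+5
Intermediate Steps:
v = 1 (v = sqrt(1) = 1)
M(L, H) = 4 + (-4 + L)/(-5 + L) (M(L, H) = 4 + (L - 4)/(L - 5) = 4 + (-4 + L)/(-5 + L))
p(E) = 7 - (19/4 + E)/(-101 + E) (p(E) = 7 - (E + (-24 + 5*1)/(-5 + 1))/(E - 101) = 7 - (E + (-24 + 5)/(-4))/(-101 + E) = 7 - (E - 1/4*(-19))/(-101 + E) = 7 - (E + 19/4)/(-101 + E) = 7 - (19/4 + E)/(-101 + E))
(176261 + 253711) + (-135826 - p(-329)) = (176261 + 253711) + (-135826 - 3*(-949 + 8*(-329))/(4*(-101 - 329))) = 429972 + (-135826 - 3*(-949 - 2632)/(4*(-430))) = 429972 + (-135826 - 3*(-1)*(-3581)/(4*430)) = 429972 + (-135826 - 1*10743/1720) = 429972 + (-135826 - 10743/1720) = 429972 - 233631463/1720 = 505920377/1720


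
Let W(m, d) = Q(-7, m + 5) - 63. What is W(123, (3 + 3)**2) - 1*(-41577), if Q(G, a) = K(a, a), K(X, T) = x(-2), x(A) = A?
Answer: 41512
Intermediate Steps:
K(X, T) = -2
Q(G, a) = -2
W(m, d) = -65 (W(m, d) = -2 - 63 = -65)
W(123, (3 + 3)**2) - 1*(-41577) = -65 - 1*(-41577) = -65 + 41577 = 41512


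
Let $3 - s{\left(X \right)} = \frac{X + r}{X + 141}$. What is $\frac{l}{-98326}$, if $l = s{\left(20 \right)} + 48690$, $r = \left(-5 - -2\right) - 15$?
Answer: $- \frac{7839571}{15830486} \approx -0.49522$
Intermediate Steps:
$r = -18$ ($r = \left(-5 + 2\right) - 15 = -3 - 15 = -18$)
$s{\left(X \right)} = 3 - \frac{-18 + X}{141 + X}$ ($s{\left(X \right)} = 3 - \frac{X - 18}{X + 141} = 3 - \frac{-18 + X}{141 + X}$)
$l = \frac{7839571}{161}$ ($l = \frac{441 + 2 \cdot 20}{141 + 20} + 48690 = \frac{441 + 40}{161} + 48690 = \frac{1}{161} \cdot 481 + 48690 = \frac{481}{161} + 48690 = \frac{7839571}{161} \approx 48693.0$)
$\frac{l}{-98326} = \frac{7839571}{161 \left(-98326\right)} = \frac{7839571}{161} \left(- \frac{1}{98326}\right) = - \frac{7839571}{15830486}$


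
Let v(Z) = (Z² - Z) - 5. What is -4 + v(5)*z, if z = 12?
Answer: 176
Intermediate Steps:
v(Z) = -5 + Z² - Z
-4 + v(5)*z = -4 + (-5 + 5² - 1*5)*12 = -4 + (-5 + 25 - 5)*12 = -4 + 15*12 = -4 + 180 = 176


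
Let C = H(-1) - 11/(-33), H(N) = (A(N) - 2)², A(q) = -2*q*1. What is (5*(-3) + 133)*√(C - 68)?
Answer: 118*I*√609/3 ≈ 970.67*I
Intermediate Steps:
A(q) = -2*q
H(N) = (-2 - 2*N)² (H(N) = (-2*N - 2)² = (-2 - 2*N)²)
C = ⅓ (C = 4*(1 - 1)² - 11/(-33) = 4*0² - 11*(-1/33) = 4*0 + ⅓ = 0 + ⅓ = ⅓ ≈ 0.33333)
(5*(-3) + 133)*√(C - 68) = (5*(-3) + 133)*√(⅓ - 68) = (-15 + 133)*√(-203/3) = 118*(I*√609/3) = 118*I*√609/3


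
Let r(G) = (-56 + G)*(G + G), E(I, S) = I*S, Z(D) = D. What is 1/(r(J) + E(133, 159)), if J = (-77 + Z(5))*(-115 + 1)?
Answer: 1/133844379 ≈ 7.4714e-9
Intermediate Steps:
J = 8208 (J = (-77 + 5)*(-115 + 1) = -72*(-114) = 8208)
r(G) = 2*G*(-56 + G) (r(G) = (-56 + G)*(2*G) = 2*G*(-56 + G))
1/(r(J) + E(133, 159)) = 1/(2*8208*(-56 + 8208) + 133*159) = 1/(2*8208*8152 + 21147) = 1/(133823232 + 21147) = 1/133844379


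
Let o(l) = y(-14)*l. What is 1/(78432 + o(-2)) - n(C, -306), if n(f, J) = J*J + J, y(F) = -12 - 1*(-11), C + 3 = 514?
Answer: -7320245219/78434 ≈ -93330.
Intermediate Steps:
C = 511 (C = -3 + 514 = 511)
y(F) = -1 (y(F) = -12 + 11 = -1)
n(f, J) = J + J**2 (n(f, J) = J**2 + J = J + J**2)
o(l) = -l
1/(78432 + o(-2)) - n(C, -306) = 1/(78432 - 1*(-2)) - (-306)*(1 - 306) = 1/(78432 + 2) - (-306)*(-305) = 1/78434 - 1*93330 = 1/78434 - 93330 = -7320245219/78434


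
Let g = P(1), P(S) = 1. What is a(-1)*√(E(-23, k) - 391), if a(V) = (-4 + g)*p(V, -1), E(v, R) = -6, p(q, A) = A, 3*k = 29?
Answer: 3*I*√397 ≈ 59.775*I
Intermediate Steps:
k = 29/3 (k = (⅓)*29 = 29/3 ≈ 9.6667)
g = 1
a(V) = 3 (a(V) = (-4 + 1)*(-1) = -3*(-1) = 3)
a(-1)*√(E(-23, k) - 391) = 3*√(-6 - 391) = 3*√(-397) = 3*(I*√397) = 3*I*√397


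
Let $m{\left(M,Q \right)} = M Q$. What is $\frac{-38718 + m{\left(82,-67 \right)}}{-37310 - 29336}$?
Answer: $\frac{22106}{33323} \approx 0.66339$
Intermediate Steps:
$\frac{-38718 + m{\left(82,-67 \right)}}{-37310 - 29336} = \frac{-38718 + 82 \left(-67\right)}{-37310 - 29336} = \frac{-38718 - 5494}{-66646} = \left(-44212\right) \left(- \frac{1}{66646}\right) = \frac{22106}{33323}$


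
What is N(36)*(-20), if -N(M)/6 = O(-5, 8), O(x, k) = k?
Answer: 960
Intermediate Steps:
N(M) = -48 (N(M) = -6*8 = -48)
N(36)*(-20) = -48*(-20) = 960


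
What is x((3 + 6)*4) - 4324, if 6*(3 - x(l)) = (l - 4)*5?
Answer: -13043/3 ≈ -4347.7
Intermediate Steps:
x(l) = 19/3 - 5*l/6 (x(l) = 3 - (l - 4)*5/6 = 3 - (-4 + l)*5/6 = 3 - (-20 + 5*l)/6 = 3 + (10/3 - 5*l/6) = 19/3 - 5*l/6)
x((3 + 6)*4) - 4324 = (19/3 - 5*(3 + 6)*4/6) - 4324 = (19/3 - 15*4/2) - 4324 = (19/3 - ⅚*36) - 4324 = (19/3 - 30) - 4324 = -71/3 - 4324 = -13043/3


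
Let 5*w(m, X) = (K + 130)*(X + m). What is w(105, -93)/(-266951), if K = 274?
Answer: -4848/1334755 ≈ -0.0036321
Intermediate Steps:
w(m, X) = 404*X/5 + 404*m/5 (w(m, X) = ((274 + 130)*(X + m))/5 = (404*(X + m))/5 = (404*X + 404*m)/5 = 404*X/5 + 404*m/5)
w(105, -93)/(-266951) = ((404/5)*(-93) + (404/5)*105)/(-266951) = (-37572/5 + 8484)*(-1/266951) = (4848/5)*(-1/266951) = -4848/1334755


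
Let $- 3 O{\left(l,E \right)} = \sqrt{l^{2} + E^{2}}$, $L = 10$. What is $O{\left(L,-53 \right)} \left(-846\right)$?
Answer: $282 \sqrt{2909} \approx 15210.0$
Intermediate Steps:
$O{\left(l,E \right)} = - \frac{\sqrt{E^{2} + l^{2}}}{3}$ ($O{\left(l,E \right)} = - \frac{\sqrt{l^{2} + E^{2}}}{3} = - \frac{\sqrt{E^{2} + l^{2}}}{3}$)
$O{\left(L,-53 \right)} \left(-846\right) = - \frac{\sqrt{\left(-53\right)^{2} + 10^{2}}}{3} \left(-846\right) = - \frac{\sqrt{2809 + 100}}{3} \left(-846\right) = - \frac{\sqrt{2909}}{3} \left(-846\right) = 282 \sqrt{2909}$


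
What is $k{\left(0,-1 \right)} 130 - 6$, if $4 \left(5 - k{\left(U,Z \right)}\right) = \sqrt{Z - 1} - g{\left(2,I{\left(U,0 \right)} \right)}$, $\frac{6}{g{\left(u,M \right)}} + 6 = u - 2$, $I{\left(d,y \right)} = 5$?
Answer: $\frac{1223}{2} - \frac{65 i \sqrt{2}}{2} \approx 611.5 - 45.962 i$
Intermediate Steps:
$g{\left(u,M \right)} = \frac{6}{-8 + u}$ ($g{\left(u,M \right)} = \frac{6}{-6 + \left(u - 2\right)} = \frac{6}{-6 + \left(-2 + u\right)} = \frac{6}{-8 + u}$)
$k{\left(U,Z \right)} = \frac{19}{4} - \frac{\sqrt{-1 + Z}}{4}$ ($k{\left(U,Z \right)} = 5 - \frac{\sqrt{Z - 1} - \frac{6}{-8 + 2}}{4} = 5 - \frac{\sqrt{-1 + Z} - \frac{6}{-6}}{4} = 5 - \frac{\sqrt{-1 + Z} - 6 \left(- \frac{1}{6}\right)}{4} = 5 - \frac{\sqrt{-1 + Z} - -1}{4} = 5 - \frac{\sqrt{-1 + Z} + 1}{4} = 5 - \frac{1 + \sqrt{-1 + Z}}{4} = 5 - \left(\frac{1}{4} + \frac{\sqrt{-1 + Z}}{4}\right) = \frac{19}{4} - \frac{\sqrt{-1 + Z}}{4}$)
$k{\left(0,-1 \right)} 130 - 6 = \left(\frac{19}{4} - \frac{\sqrt{-1 - 1}}{4}\right) 130 - 6 = \left(\frac{19}{4} - \frac{\sqrt{-2}}{4}\right) 130 - 6 = \left(\frac{19}{4} - \frac{i \sqrt{2}}{4}\right) 130 - 6 = \left(\frac{1235}{2} - \frac{65 i \sqrt{2}}{2}\right) - 6 = \frac{1223}{2} - \frac{65 i \sqrt{2}}{2}$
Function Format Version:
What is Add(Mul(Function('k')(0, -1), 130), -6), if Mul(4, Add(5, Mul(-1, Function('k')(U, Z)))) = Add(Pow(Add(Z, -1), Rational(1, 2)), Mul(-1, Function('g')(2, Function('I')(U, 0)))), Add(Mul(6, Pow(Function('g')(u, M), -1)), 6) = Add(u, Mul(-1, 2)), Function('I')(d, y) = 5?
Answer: Add(Rational(1223, 2), Mul(Rational(-65, 2), I, Pow(2, Rational(1, 2)))) ≈ Add(611.50, Mul(-45.962, I))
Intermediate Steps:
Function('g')(u, M) = Mul(6, Pow(Add(-8, u), -1)) (Function('g')(u, M) = Mul(6, Pow(Add(-6, Add(u, Mul(-1, 2))), -1)) = Mul(6, Pow(Add(-6, Add(u, -2)), -1)) = Mul(6, Pow(Add(-6, Add(-2, u)), -1)) = Mul(6, Pow(Add(-8, u), -1)))
Function('k')(U, Z) = Add(Rational(19, 4), Mul(Rational(-1, 4), Pow(Add(-1, Z), Rational(1, 2)))) (Function('k')(U, Z) = Add(5, Mul(Rational(-1, 4), Add(Pow(Add(Z, -1), Rational(1, 2)), Mul(-1, Mul(6, Pow(Add(-8, 2), -1)))))) = Add(5, Mul(Rational(-1, 4), Add(Pow(Add(-1, Z), Rational(1, 2)), Mul(-1, Mul(6, Pow(-6, -1)))))) = Add(5, Mul(Rational(-1, 4), Add(Pow(Add(-1, Z), Rational(1, 2)), Mul(-1, Mul(6, Rational(-1, 6)))))) = Add(5, Mul(Rational(-1, 4), Add(Pow(Add(-1, Z), Rational(1, 2)), Mul(-1, -1)))) = Add(5, Mul(Rational(-1, 4), Add(Pow(Add(-1, Z), Rational(1, 2)), 1))) = Add(5, Mul(Rational(-1, 4), Add(1, Pow(Add(-1, Z), Rational(1, 2))))) = Add(5, Add(Rational(-1, 4), Mul(Rational(-1, 4), Pow(Add(-1, Z), Rational(1, 2))))) = Add(Rational(19, 4), Mul(Rational(-1, 4), Pow(Add(-1, Z), Rational(1, 2)))))
Add(Mul(Function('k')(0, -1), 130), -6) = Add(Mul(Add(Rational(19, 4), Mul(Rational(-1, 4), Pow(Add(-1, -1), Rational(1, 2)))), 130), -6) = Add(Mul(Add(Rational(19, 4), Mul(Rational(-1, 4), Pow(-2, Rational(1, 2)))), 130), -6) = Add(Mul(Add(Rational(19, 4), Mul(Rational(-1, 4), Mul(I, Pow(2, Rational(1, 2))))), 130), -6) = Add(Mul(Add(Rational(19, 4), Mul(Rational(-1, 4), I, Pow(2, Rational(1, 2)))), 130), -6) = Add(Add(Rational(1235, 2), Mul(Rational(-65, 2), I, Pow(2, Rational(1, 2)))), -6) = Add(Rational(1223, 2), Mul(Rational(-65, 2), I, Pow(2, Rational(1, 2))))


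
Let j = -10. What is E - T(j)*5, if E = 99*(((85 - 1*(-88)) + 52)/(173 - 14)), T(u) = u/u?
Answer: 7160/53 ≈ 135.09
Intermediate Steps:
T(u) = 1
E = 7425/53 (E = 99*(((85 + 88) + 52)/159) = 99*((173 + 52)*(1/159)) = 99*(225*(1/159)) = 99*(75/53) = 7425/53 ≈ 140.09)
E - T(j)*5 = 7425/53 - 5 = 7160/53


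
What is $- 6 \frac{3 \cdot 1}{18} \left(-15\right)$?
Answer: $15$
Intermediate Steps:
$- 6 \frac{3 \cdot 1}{18} \left(-15\right) = - 6 \cdot 3 \cdot \frac{1}{18} \left(-15\right) = \left(-6\right) \frac{1}{6} \left(-15\right) = \left(-1\right) \left(-15\right) = 15$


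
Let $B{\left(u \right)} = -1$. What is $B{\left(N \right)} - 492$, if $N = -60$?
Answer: $-493$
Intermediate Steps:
$B{\left(N \right)} - 492 = -1 - 492 = -493$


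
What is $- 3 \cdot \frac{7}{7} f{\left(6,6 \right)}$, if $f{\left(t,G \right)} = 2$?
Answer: $-6$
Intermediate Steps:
$- 3 \cdot \frac{7}{7} f{\left(6,6 \right)} = - 3 \cdot \frac{7}{7} \cdot 2 = - 3 \cdot 7 \cdot \frac{1}{7} \cdot 2 = \left(-3\right) 1 \cdot 2 = \left(-3\right) 2 = -6$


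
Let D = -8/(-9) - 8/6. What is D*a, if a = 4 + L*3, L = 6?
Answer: -88/9 ≈ -9.7778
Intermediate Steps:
a = 22 (a = 4 + 6*3 = 4 + 18 = 22)
D = -4/9 (D = -8*(-⅑) - 8*⅙ = 8/9 - 4/3 = -4/9 ≈ -0.44444)
D*a = -4/9*22 = -88/9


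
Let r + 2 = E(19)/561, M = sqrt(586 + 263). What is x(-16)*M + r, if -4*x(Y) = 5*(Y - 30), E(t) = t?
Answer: -1103/561 + 115*sqrt(849)/2 ≈ 1673.4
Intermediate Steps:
x(Y) = 75/2 - 5*Y/4 (x(Y) = -5*(Y - 30)/4 = -5*(-30 + Y)/4 = -(-150 + 5*Y)/4 = 75/2 - 5*Y/4)
M = sqrt(849) ≈ 29.138
r = -1103/561 (r = -2 + 19/561 = -1103/561 ≈ -1.9661)
x(-16)*M + r = (75/2 - 5/4*(-16))*sqrt(849) - 1103/561 = (75/2 + 20)*sqrt(849) - 1103/561 = 115*sqrt(849)/2 - 1103/561 = -1103/561 + 115*sqrt(849)/2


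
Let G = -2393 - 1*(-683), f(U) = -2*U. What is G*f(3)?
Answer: 10260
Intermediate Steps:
G = -1710 (G = -2393 + 683 = -1710)
G*f(3) = -(-3420)*3 = -1710*(-6) = 10260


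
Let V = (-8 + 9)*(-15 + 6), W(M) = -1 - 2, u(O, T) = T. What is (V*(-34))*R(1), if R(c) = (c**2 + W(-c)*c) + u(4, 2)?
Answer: 0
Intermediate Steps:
W(M) = -3
V = -9 (V = 1*(-9) = -9)
R(c) = 2 + c**2 - 3*c (R(c) = (c**2 - 3*c) + 2 = 2 + c**2 - 3*c)
(V*(-34))*R(1) = (-9*(-34))*(2 + 1**2 - 3*1) = 306*(2 + 1 - 3) = 306*0 = 0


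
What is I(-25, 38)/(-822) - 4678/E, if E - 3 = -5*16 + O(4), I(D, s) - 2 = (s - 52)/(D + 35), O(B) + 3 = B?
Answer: 801098/13015 ≈ 61.552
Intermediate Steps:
O(B) = -3 + B
I(D, s) = 2 + (-52 + s)/(35 + D) (I(D, s) = 2 + (s - 52)/(D + 35) = 2 + (-52 + s)/(35 + D))
E = -76 (E = 3 + (-5*16 + (-3 + 4)) = 3 + (-80 + 1) = 3 - 79 = -76)
I(-25, 38)/(-822) - 4678/E = ((18 + 38 + 2*(-25))/(35 - 25))/(-822) - 4678/(-76) = ((18 + 38 - 50)/10)*(-1/822) - 4678*(-1/76) = ((⅒)*6)*(-1/822) + 2339/38 = (⅗)*(-1/822) + 2339/38 = -1/1370 + 2339/38 = 801098/13015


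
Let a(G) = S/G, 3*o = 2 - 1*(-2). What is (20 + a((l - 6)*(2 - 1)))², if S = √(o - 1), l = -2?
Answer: (480 - √3)²/576 ≈ 397.12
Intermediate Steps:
o = 4/3 (o = (2 - 1*(-2))/3 = (2 + 2)/3 = (⅓)*4 = 4/3 ≈ 1.3333)
S = √3/3 (S = √(4/3 - 1) = √(⅓) = √3/3 ≈ 0.57735)
a(G) = √3/(3*G) (a(G) = (√3/3)/G = √3/(3*G))
(20 + a((l - 6)*(2 - 1)))² = (20 + √3/(3*(((-2 - 6)*(2 - 1)))))² = (20 + √3/(3*((-8*1))))² = (20 + (⅓)*√3/(-8))² = (20 + (⅓)*√3*(-⅛))² = (20 - √3/24)²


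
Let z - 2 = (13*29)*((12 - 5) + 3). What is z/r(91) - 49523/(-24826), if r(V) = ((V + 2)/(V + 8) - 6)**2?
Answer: 103359105755/692372314 ≈ 149.28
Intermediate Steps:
z = 3772 (z = 2 + (13*29)*((12 - 5) + 3) = 2 + 377*(7 + 3) = 2 + 377*10 = 2 + 3770 = 3772)
r(V) = (-6 + (2 + V)/(8 + V))**2 (r(V) = ((2 + V)/(8 + V) - 6)**2 = (-6 + (2 + V)/(8 + V))**2)
z/r(91) - 49523/(-24826) = 3772/(((46 + 5*91)**2/(8 + 91)**2)) - 49523/(-24826) = 3772/(((46 + 455)**2/99**2)) - 49523*(-1/24826) = 3772/(((1/9801)*501**2)) + 49523/24826 = 3772/(((1/9801)*251001)) + 49523/24826 = 3772/(27889/1089) + 49523/24826 = 3772*(1089/27889) + 49523/24826 = 4107708/27889 + 49523/24826 = 103359105755/692372314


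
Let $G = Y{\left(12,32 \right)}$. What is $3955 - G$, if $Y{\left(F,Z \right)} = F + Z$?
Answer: $3911$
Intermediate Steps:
$G = 44$ ($G = 12 + 32 = 44$)
$3955 - G = 3955 - 44 = 3911$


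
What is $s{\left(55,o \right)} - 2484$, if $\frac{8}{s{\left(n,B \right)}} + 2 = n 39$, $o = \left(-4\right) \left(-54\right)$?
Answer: $- \frac{5323204}{2143} \approx -2484.0$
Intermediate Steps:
$o = 216$
$s{\left(n,B \right)} = \frac{8}{-2 + 39 n}$ ($s{\left(n,B \right)} = \frac{8}{-2 + n 39} = \frac{8}{-2 + 39 n}$)
$s{\left(55,o \right)} - 2484 = \frac{8}{-2 + 39 \cdot 55} - 2484 = \frac{8}{-2 + 2145} - 2484 = \frac{8}{2143} - 2484 = - \frac{5323204}{2143}$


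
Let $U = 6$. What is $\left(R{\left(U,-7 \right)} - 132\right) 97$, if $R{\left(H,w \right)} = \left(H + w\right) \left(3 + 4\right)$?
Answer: $-13483$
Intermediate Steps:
$R{\left(H,w \right)} = 7 H + 7 w$ ($R{\left(H,w \right)} = \left(H + w\right) 7 = 7 H + 7 w$)
$\left(R{\left(U,-7 \right)} - 132\right) 97 = \left(\left(7 \cdot 6 + 7 \left(-7\right)\right) - 132\right) 97 = \left(\left(42 - 49\right) - 132\right) 97 = \left(-7 - 132\right) 97 = \left(-139\right) 97 = -13483$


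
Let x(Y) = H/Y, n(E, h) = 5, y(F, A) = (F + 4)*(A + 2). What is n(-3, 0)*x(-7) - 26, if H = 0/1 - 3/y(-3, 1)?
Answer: -177/7 ≈ -25.286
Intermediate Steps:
y(F, A) = (2 + A)*(4 + F) (y(F, A) = (4 + F)*(2 + A) = (2 + A)*(4 + F))
H = -1 (H = 0/1 - 3/(8 + 2*(-3) + 4*1 + 1*(-3)) = 0*1 - 3/(8 - 6 + 4 - 3) = 0 - 3/3 = 0 - 3*⅓ = 0 - 1 = -1)
x(Y) = -1/Y
n(-3, 0)*x(-7) - 26 = 5*(-1/(-7)) - 26 = 5*(-1*(-⅐)) - 26 = 5*(⅐) - 26 = 5/7 - 26 = -177/7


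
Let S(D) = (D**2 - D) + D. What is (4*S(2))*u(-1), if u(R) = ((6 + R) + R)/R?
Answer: -64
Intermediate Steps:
S(D) = D**2
u(R) = (6 + 2*R)/R
(4*S(2))*u(-1) = (4*2**2)*(2 + 6/(-1)) = (4*4)*(2 + 6*(-1)) = 16*(2 - 6) = 16*(-4) = -64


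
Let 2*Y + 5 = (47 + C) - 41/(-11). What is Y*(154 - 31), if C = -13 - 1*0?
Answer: 22140/11 ≈ 2012.7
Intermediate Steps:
C = -13 (C = -13 + 0 = -13)
Y = 180/11 (Y = -5/2 + ((47 - 13) - 41/(-11))/2 = -5/2 + (34 - 41*(-1/11))/2 = -5/2 + (34 + 41/11)/2 = -5/2 + (½)*(415/11) = -5/2 + 415/22 = 180/11 ≈ 16.364)
Y*(154 - 31) = 180*(154 - 31)/11 = (180/11)*123 = 22140/11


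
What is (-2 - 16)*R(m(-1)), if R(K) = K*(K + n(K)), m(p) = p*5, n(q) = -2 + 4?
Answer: -270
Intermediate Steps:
n(q) = 2
m(p) = 5*p
R(K) = K*(2 + K) (R(K) = K*(K + 2) = K*(2 + K))
(-2 - 16)*R(m(-1)) = (-2 - 16)*((5*(-1))*(2 + 5*(-1))) = -(-90)*(2 - 5) = -(-90)*(-3) = -18*15 = -270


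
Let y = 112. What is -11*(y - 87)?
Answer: -275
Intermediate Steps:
-11*(y - 87) = -11*(112 - 87) = -11*25 = -275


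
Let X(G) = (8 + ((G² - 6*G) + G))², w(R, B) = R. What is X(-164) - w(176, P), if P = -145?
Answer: 768620000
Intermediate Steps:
X(G) = (8 + G² - 5*G)² (X(G) = (8 + (G² - 5*G))² = (8 + G² - 5*G)²)
X(-164) - w(176, P) = (8 + (-164)² - 5*(-164))² - 1*176 = (8 + 26896 + 820)² - 176 = 27724² - 176 = 768620176 - 176 = 768620000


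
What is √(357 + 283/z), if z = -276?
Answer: √6779181/138 ≈ 18.867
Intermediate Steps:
√(357 + 283/z) = √(357 + 283/(-276)) = √(357 + 283*(-1/276)) = √(357 - 283/276) = √(98249/276) = √6779181/138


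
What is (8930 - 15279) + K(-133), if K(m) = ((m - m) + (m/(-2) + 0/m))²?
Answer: -7707/4 ≈ -1926.8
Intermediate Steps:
K(m) = m²/4 (K(m) = (0 + (m*(-½) + 0))² = (0 + (-m/2 + 0))² = (0 - m/2)² = (-m/2)² = m²/4)
(8930 - 15279) + K(-133) = (8930 - 15279) + (¼)*(-133)² = -6349 + (¼)*17689 = -6349 + 17689/4 = -7707/4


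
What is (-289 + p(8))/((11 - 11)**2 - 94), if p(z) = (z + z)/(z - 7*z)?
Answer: 434/141 ≈ 3.0780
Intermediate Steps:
p(z) = -1/3 (p(z) = (2*z)/((-6*z)) = (2*z)*(-1/(6*z)) = -1/3)
(-289 + p(8))/((11 - 11)**2 - 94) = (-289 - 1/3)/((11 - 11)**2 - 94) = -868/(3*(0**2 - 94)) = -868/(3*(0 - 94)) = -868/3/(-94) = -868/3*(-1/94) = 434/141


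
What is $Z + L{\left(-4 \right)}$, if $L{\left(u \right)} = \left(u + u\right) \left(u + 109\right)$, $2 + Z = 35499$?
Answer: $34657$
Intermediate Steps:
$Z = 35497$ ($Z = -2 + 35499 = 35497$)
$L{\left(u \right)} = 2 u \left(109 + u\right)$
$Z + L{\left(-4 \right)} = 35497 + 2 \left(-4\right) \left(109 - 4\right) = 35497 + 2 \left(-4\right) 105 = 35497 - 840 = 34657$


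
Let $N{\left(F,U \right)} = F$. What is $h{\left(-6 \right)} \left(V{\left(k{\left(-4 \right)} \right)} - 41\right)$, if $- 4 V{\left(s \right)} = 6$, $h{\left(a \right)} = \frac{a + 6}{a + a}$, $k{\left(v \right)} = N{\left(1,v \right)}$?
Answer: $0$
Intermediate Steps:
$k{\left(v \right)} = 1$
$h{\left(a \right)} = \frac{6 + a}{2 a}$
$V{\left(s \right)} = - \frac{3}{2}$ ($V{\left(s \right)} = \left(- \frac{1}{4}\right) 6 = - \frac{3}{2}$)
$h{\left(-6 \right)} \left(V{\left(k{\left(-4 \right)} \right)} - 41\right) = \frac{6 - 6}{2 \left(-6\right)} \left(- \frac{3}{2} - 41\right) = \frac{1}{2} \left(- \frac{1}{6}\right) 0 \left(- \frac{85}{2}\right) = 0 \left(- \frac{85}{2}\right) = 0$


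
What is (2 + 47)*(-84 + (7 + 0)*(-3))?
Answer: -5145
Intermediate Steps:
(2 + 47)*(-84 + (7 + 0)*(-3)) = 49*(-84 + 7*(-3)) = 49*(-84 - 21) = 49*(-105) = -5145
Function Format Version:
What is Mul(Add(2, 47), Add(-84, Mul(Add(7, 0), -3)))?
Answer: -5145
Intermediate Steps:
Mul(Add(2, 47), Add(-84, Mul(Add(7, 0), -3))) = Mul(49, Add(-84, Mul(7, -3))) = Mul(49, Add(-84, -21)) = Mul(49, -105) = -5145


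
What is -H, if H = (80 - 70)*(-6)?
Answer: 60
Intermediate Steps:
H = -60 (H = 10*(-6) = -60)
-H = -1*(-60) = 60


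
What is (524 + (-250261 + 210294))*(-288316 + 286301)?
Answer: 79477645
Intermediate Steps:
(524 + (-250261 + 210294))*(-288316 + 286301) = (524 - 39967)*(-2015) = -39443*(-2015) = 79477645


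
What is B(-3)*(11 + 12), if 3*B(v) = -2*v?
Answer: 46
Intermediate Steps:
B(v) = -2*v/3 (B(v) = (-2*v)/3 = -2*v/3)
B(-3)*(11 + 12) = (-⅔*(-3))*(11 + 12) = 2*23 = 46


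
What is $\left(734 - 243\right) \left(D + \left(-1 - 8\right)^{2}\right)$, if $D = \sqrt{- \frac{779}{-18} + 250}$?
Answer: $39771 + \frac{491 \sqrt{10558}}{6} \approx 48180.0$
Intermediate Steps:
$D = \frac{\sqrt{10558}}{6}$ ($D = \sqrt{\left(-779\right) \left(- \frac{1}{18}\right) + 250} = \sqrt{\frac{779}{18} + 250} = \sqrt{\frac{5279}{18}} = \frac{\sqrt{10558}}{6} \approx 17.125$)
$\left(734 - 243\right) \left(D + \left(-1 - 8\right)^{2}\right) = \left(734 - 243\right) \left(\frac{\sqrt{10558}}{6} + \left(-1 - 8\right)^{2}\right) = 491 \left(\frac{\sqrt{10558}}{6} + \left(-9\right)^{2}\right) = 491 \left(\frac{\sqrt{10558}}{6} + 81\right) = 491 \left(81 + \frac{\sqrt{10558}}{6}\right) = 39771 + \frac{491 \sqrt{10558}}{6}$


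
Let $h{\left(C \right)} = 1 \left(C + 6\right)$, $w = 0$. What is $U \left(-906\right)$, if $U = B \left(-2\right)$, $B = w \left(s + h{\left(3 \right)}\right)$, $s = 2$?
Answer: $0$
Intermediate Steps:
$h{\left(C \right)} = 6 + C$ ($h{\left(C \right)} = 1 \left(6 + C\right) = 6 + C$)
$B = 0$ ($B = 0 \left(2 + \left(6 + 3\right)\right) = 0 \left(2 + 9\right) = 0 \cdot 11 = 0$)
$U = 0$ ($U = 0 \left(-2\right) = 0$)
$U \left(-906\right) = 0 \left(-906\right) = 0$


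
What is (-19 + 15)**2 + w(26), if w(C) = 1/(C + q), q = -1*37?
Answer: 175/11 ≈ 15.909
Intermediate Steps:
q = -37
w(C) = 1/(-37 + C) (w(C) = 1/(C - 37) = 1/(-37 + C))
(-19 + 15)**2 + w(26) = (-19 + 15)**2 + 1/(-37 + 26) = (-4)**2 + 1/(-11) = 16 - 1/11 = 175/11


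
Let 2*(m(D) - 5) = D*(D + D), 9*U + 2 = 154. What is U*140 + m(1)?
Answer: 21334/9 ≈ 2370.4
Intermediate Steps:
U = 152/9 (U = -2/9 + (1/9)*154 = -2/9 + 154/9 = 152/9 ≈ 16.889)
m(D) = 5 + D**2 (m(D) = 5 + (D*(D + D))/2 = 5 + (D*(2*D))/2 = 5 + (2*D**2)/2 = 5 + D**2)
U*140 + m(1) = (152/9)*140 + (5 + 1**2) = 21280/9 + (5 + 1) = 21280/9 + 6 = 21334/9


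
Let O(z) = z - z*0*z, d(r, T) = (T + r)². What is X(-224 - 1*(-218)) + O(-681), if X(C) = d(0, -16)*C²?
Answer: 8535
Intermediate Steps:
X(C) = 256*C² (X(C) = (-16 + 0)²*C² = (-16)²*C² = 256*C²)
O(z) = z (O(z) = z - 0*z = z - 1*0 = z + 0 = z)
X(-224 - 1*(-218)) + O(-681) = 256*(-224 - 1*(-218))² - 681 = 256*(-224 + 218)² - 681 = 256*(-6)² - 681 = 256*36 - 681 = 9216 - 681 = 8535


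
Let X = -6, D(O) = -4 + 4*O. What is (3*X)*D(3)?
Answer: -144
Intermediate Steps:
(3*X)*D(3) = (3*(-6))*(-4 + 4*3) = -18*(-4 + 12) = -18*8 = -144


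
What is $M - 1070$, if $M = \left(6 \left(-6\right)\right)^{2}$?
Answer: $226$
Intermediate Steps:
$M = 1296$ ($M = \left(-36\right)^{2} = 1296$)
$M - 1070 = 1296 - 1070 = 226$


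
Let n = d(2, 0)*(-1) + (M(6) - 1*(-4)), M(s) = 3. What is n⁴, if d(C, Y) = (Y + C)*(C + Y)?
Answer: 81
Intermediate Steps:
d(C, Y) = (C + Y)² (d(C, Y) = (C + Y)*(C + Y) = (C + Y)²)
n = 3 (n = (2 + 0)²*(-1) + (3 - 1*(-4)) = 2²*(-1) + (3 + 4) = 4*(-1) + 7 = -4 + 7 = 3)
n⁴ = 3⁴ = 81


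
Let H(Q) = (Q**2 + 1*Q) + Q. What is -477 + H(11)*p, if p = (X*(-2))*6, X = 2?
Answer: -3909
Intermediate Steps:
H(Q) = Q**2 + 2*Q (H(Q) = (Q**2 + Q) + Q = (Q + Q**2) + Q = Q**2 + 2*Q)
p = -24 (p = (2*(-2))*6 = -4*6 = -24)
-477 + H(11)*p = -477 + (11*(2 + 11))*(-24) = -477 + (11*13)*(-24) = -477 + 143*(-24) = -477 - 3432 = -3909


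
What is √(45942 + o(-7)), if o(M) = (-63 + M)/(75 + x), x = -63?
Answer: √1653702/6 ≈ 214.33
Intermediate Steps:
o(M) = -21/4 + M/12 (o(M) = (-63 + M)/(75 - 63) = (-63 + M)/12 = (-63 + M)*(1/12) = -21/4 + M/12)
√(45942 + o(-7)) = √(45942 + (-21/4 + (1/12)*(-7))) = √(45942 + (-21/4 - 7/12)) = √(45942 - 35/6) = √(275617/6) = √1653702/6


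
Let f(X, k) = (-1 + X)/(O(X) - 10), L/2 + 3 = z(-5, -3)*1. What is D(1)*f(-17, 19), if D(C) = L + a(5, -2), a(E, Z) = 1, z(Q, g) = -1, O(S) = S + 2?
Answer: -126/25 ≈ -5.0400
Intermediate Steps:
O(S) = 2 + S
L = -8 (L = -6 + 2*(-1*1) = -6 + 2*(-1) = -6 - 2 = -8)
D(C) = -7 (D(C) = -8 + 1 = -7)
f(X, k) = (-1 + X)/(-8 + X) (f(X, k) = (-1 + X)/((2 + X) - 10) = (-1 + X)/(-8 + X))
D(1)*f(-17, 19) = -7*(-1 - 17)/(-8 - 17) = -7*(-18)/(-25) = -(-7)*(-18)/25 = -7*18/25 = -126/25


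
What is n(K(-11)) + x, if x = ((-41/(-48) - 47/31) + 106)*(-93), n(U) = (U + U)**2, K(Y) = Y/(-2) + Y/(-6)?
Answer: -1379711/144 ≈ -9581.3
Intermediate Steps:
K(Y) = -2*Y/3 (K(Y) = Y*(-1/2) + Y*(-1/6) = -Y/2 - Y/6 = -2*Y/3)
n(U) = 4*U**2 (n(U) = (2*U)**2 = 4*U**2)
x = -156743/16 (x = ((-41*(-1/48) - 47*1/31) + 106)*(-93) = ((41/48 - 47/31) + 106)*(-93) = (-985/1488 + 106)*(-93) = (156743/1488)*(-93) = -156743/16 ≈ -9796.4)
n(K(-11)) + x = 4*(-2/3*(-11))**2 - 156743/16 = 4*(22/3)**2 - 156743/16 = 4*(484/9) - 156743/16 = 1936/9 - 156743/16 = -1379711/144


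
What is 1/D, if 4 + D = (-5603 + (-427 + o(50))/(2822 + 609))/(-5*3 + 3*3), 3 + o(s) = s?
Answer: 6862/6380643 ≈ 0.0010754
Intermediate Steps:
o(s) = -3 + s
D = 6380643/6862 (D = -4 + (-5603 + (-427 + (-3 + 50))/(2822 + 609))/(-5*3 + 3*3) = -4 + (-5603 + (-427 + 47)/3431)/(-15 + 9) = -4 + (-5603 - 380*1/3431)/(-6) = -4 - (-5603 - 380/3431)/6 = -4 - ⅙*(-19224273/3431) = -4 + 6408091/6862 = 6380643/6862 ≈ 929.85)
1/D = 1/(6380643/6862) = 6862/6380643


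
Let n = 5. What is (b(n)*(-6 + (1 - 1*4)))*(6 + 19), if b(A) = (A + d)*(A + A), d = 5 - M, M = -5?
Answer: -33750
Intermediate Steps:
d = 10 (d = 5 - 1*(-5) = 5 + 5 = 10)
b(A) = 2*A*(10 + A) (b(A) = (A + 10)*(A + A) = (10 + A)*(2*A) = 2*A*(10 + A))
(b(n)*(-6 + (1 - 1*4)))*(6 + 19) = ((2*5*(10 + 5))*(-6 + (1 - 1*4)))*(6 + 19) = ((2*5*15)*(-6 + (1 - 4)))*25 = (150*(-6 - 3))*25 = (150*(-9))*25 = -1350*25 = -33750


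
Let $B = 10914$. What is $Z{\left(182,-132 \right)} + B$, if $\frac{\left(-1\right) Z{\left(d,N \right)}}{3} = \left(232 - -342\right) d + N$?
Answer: $-302094$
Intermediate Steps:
$Z{\left(d,N \right)} = - 1722 d - 3 N$ ($Z{\left(d,N \right)} = - 3 \left(\left(232 - -342\right) d + N\right) = - 3 \left(\left(232 + 342\right) d + N\right) = - 3 \left(574 d + N\right) = - 3 \left(N + 574 d\right) = - 1722 d - 3 N$)
$Z{\left(182,-132 \right)} + B = \left(\left(-1722\right) 182 - -396\right) + 10914 = \left(-313404 + 396\right) + 10914 = -313008 + 10914 = -302094$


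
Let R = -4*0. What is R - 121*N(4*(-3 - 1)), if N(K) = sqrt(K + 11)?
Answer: -121*I*sqrt(5) ≈ -270.56*I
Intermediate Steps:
N(K) = sqrt(11 + K)
R = 0
R - 121*N(4*(-3 - 1)) = 0 - 121*sqrt(11 + 4*(-3 - 1)) = 0 - 121*sqrt(11 + 4*(-4)) = 0 - 121*sqrt(11 - 16) = 0 - 121*I*sqrt(5) = -121*I*sqrt(5)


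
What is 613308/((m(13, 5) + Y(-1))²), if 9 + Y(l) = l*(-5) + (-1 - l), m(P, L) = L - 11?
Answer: 153327/25 ≈ 6133.1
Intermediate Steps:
m(P, L) = -11 + L
Y(l) = -10 - 6*l (Y(l) = -9 + (l*(-5) + (-1 - l)) = -9 + (-5*l + (-1 - l)) = -9 + (-1 - 6*l) = -10 - 6*l)
613308/((m(13, 5) + Y(-1))²) = 613308/(((-11 + 5) + (-10 - 6*(-1)))²) = 613308/((-6 + (-10 + 6))²) = 613308/((-6 - 4)²) = 613308/((-10)²) = 613308/100 = 613308*(1/100) = 153327/25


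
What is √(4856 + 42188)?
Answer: 2*√11761 ≈ 216.90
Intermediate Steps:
√(4856 + 42188) = √47044 = 2*√11761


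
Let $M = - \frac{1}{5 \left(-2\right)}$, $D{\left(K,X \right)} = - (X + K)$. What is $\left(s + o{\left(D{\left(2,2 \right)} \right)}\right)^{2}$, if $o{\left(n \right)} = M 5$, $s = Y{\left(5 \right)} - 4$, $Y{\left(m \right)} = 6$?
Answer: $\frac{25}{4} \approx 6.25$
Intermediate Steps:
$s = 2$ ($s = 6 - 4 = 2$)
$D{\left(K,X \right)} = - K - X$ ($D{\left(K,X \right)} = - (K + X) = - K - X$)
$M = \frac{1}{10}$ ($M = - \frac{1}{-10} = \left(-1\right) \left(- \frac{1}{10}\right) = \frac{1}{10} \approx 0.1$)
$o{\left(n \right)} = \frac{1}{2}$ ($o{\left(n \right)} = \frac{1}{10} \cdot 5 = \frac{1}{2}$)
$\left(s + o{\left(D{\left(2,2 \right)} \right)}\right)^{2} = \left(2 + \frac{1}{2}\right)^{2} = \left(\frac{5}{2}\right)^{2} = \frac{25}{4}$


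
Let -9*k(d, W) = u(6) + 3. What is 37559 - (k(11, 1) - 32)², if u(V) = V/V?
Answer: 2957015/81 ≈ 36506.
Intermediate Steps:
u(V) = 1
k(d, W) = -4/9 (k(d, W) = -(1 + 3)/9 = -⅑*4 = -4/9)
37559 - (k(11, 1) - 32)² = 37559 - (-4/9 - 32)² = 37559 - (-292/9)² = 37559 - 1*85264/81 = 37559 - 85264/81 = 2957015/81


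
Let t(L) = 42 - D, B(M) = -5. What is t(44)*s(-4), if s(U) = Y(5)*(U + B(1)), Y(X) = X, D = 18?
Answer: -1080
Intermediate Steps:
s(U) = -25 + 5*U (s(U) = 5*(U - 5) = 5*(-5 + U) = -25 + 5*U)
t(L) = 24 (t(L) = 42 - 1*18 = 42 - 18 = 24)
t(44)*s(-4) = 24*(-25 + 5*(-4)) = 24*(-25 - 20) = 24*(-45) = -1080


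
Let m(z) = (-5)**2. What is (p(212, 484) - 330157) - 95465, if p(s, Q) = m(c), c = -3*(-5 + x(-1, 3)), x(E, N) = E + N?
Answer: -425597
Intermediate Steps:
c = 9 (c = -3*(-5 + (-1 + 3)) = -3*(-5 + 2) = -3*(-3) = 9)
m(z) = 25
p(s, Q) = 25
(p(212, 484) - 330157) - 95465 = (25 - 330157) - 95465 = -330132 - 95465 = -425597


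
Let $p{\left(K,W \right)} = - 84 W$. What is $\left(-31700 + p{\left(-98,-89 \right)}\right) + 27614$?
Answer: $3390$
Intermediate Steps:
$\left(-31700 + p{\left(-98,-89 \right)}\right) + 27614 = \left(-31700 - -7476\right) + 27614 = \left(-31700 + 7476\right) + 27614 = -24224 + 27614 = 3390$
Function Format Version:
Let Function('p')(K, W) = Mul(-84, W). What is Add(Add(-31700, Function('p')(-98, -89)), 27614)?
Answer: 3390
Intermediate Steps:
Add(Add(-31700, Function('p')(-98, -89)), 27614) = Add(Add(-31700, Mul(-84, -89)), 27614) = Add(Add(-31700, 7476), 27614) = Add(-24224, 27614) = 3390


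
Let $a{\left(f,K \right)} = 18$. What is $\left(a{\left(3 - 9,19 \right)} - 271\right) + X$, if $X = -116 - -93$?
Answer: $-276$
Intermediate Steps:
$X = -23$ ($X = -116 + 93 = -23$)
$\left(a{\left(3 - 9,19 \right)} - 271\right) + X = \left(18 - 271\right) - 23 = -253 - 23 = -276$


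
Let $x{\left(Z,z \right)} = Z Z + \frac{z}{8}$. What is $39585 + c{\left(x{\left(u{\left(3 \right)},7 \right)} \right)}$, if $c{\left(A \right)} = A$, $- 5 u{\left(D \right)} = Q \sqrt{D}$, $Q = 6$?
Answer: $\frac{7918039}{200} \approx 39590.0$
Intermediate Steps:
$u{\left(D \right)} = - \frac{6 \sqrt{D}}{5}$
$x{\left(Z,z \right)} = Z^{2} + \frac{z}{8}$
$39585 + c{\left(x{\left(u{\left(3 \right)},7 \right)} \right)} = 39585 + \left(\left(- \frac{6 \sqrt{3}}{5}\right)^{2} + \frac{1}{8} \cdot 7\right) = 39585 + \left(\frac{108}{25} + \frac{7}{8}\right) = 39585 + \frac{1039}{200} = \frac{7918039}{200}$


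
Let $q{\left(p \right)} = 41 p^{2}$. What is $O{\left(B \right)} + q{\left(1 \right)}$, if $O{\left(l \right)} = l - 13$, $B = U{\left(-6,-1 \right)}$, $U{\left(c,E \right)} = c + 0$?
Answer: $22$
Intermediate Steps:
$U{\left(c,E \right)} = c$
$B = -6$
$O{\left(l \right)} = -13 + l$
$O{\left(B \right)} + q{\left(1 \right)} = \left(-13 - 6\right) + 41 \cdot 1^{2} = -19 + 41 \cdot 1 = -19 + 41 = 22$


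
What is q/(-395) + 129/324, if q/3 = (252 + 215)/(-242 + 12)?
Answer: 2028929/4905900 ≈ 0.41357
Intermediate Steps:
q = -1401/230 (q = 3*((252 + 215)/(-242 + 12)) = 3*(467/(-230)) = 3*(467*(-1/230)) = 3*(-467/230) = -1401/230 ≈ -6.0913)
q/(-395) + 129/324 = -1401/230/(-395) + 129/324 = -1401/230*(-1/395) + 129*(1/324) = 1401/90850 + 43/108 = 2028929/4905900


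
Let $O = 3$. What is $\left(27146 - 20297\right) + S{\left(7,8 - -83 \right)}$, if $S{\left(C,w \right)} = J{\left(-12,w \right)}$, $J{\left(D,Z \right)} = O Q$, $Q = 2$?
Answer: $6855$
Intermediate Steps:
$J{\left(D,Z \right)} = 6$ ($J{\left(D,Z \right)} = 3 \cdot 2 = 6$)
$S{\left(C,w \right)} = 6$
$\left(27146 - 20297\right) + S{\left(7,8 - -83 \right)} = \left(27146 - 20297\right) + 6 = 6849 + 6 = 6855$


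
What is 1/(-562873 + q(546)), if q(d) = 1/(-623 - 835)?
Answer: -1458/820668835 ≈ -1.7766e-6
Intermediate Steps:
q(d) = -1/1458 (q(d) = 1/(-1458) = -1/1458)
1/(-562873 + q(546)) = 1/(-562873 - 1/1458) = 1/(-820668835/1458) = -1458/820668835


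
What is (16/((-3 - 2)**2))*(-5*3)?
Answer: -48/5 ≈ -9.6000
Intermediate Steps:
(16/((-3 - 2)**2))*(-5*3) = (16/((-5)**2))*(-15) = (16/25)*(-15) = -48/5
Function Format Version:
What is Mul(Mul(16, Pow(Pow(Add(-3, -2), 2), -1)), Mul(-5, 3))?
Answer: Rational(-48, 5) ≈ -9.6000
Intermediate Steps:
Mul(Mul(16, Pow(Pow(Add(-3, -2), 2), -1)), Mul(-5, 3)) = Mul(Mul(16, Pow(Pow(-5, 2), -1)), -15) = Mul(Mul(16, Pow(25, -1)), -15) = Mul(Mul(16, Rational(1, 25)), -15) = Mul(Rational(16, 25), -15) = Rational(-48, 5)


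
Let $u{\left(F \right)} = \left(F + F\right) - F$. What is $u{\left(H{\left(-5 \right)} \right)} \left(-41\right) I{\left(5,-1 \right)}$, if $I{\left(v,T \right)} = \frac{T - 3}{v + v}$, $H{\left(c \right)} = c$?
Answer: $-82$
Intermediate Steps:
$I{\left(v,T \right)} = \frac{-3 + T}{2 v}$
$u{\left(F \right)} = F$ ($u{\left(F \right)} = 2 F - F = F$)
$u{\left(H{\left(-5 \right)} \right)} \left(-41\right) I{\left(5,-1 \right)} = \left(-5\right) \left(-41\right) \frac{-3 - 1}{2 \cdot 5} = 205 \cdot \frac{1}{2} \cdot \frac{1}{5} \left(-4\right) = 205 \left(- \frac{2}{5}\right) = -82$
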